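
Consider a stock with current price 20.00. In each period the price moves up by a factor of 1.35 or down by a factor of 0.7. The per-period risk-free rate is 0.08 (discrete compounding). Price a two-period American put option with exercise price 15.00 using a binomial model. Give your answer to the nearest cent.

0.77

Risk-neutral probability p = (1 + 0.08 − 0.7)/(1.35 − 0.7) = 0.3800/0.6500 = 0.5846
Terminal stock prices: S_uu = 36.45, S_ud = 18.9, S_dd = 9.8
Terminal payoffs (K − S): max(-21.45, 0) = 0, max(-3.9, 0) = 0, max(5.2, 0) = 5.2
Node u (S = 27): continuation = 1/1.08·[0.5846·0.0000 + 0.4154·0.0000] = 0.0000; exercise value = 0.0000 ≤ continuation, so V_u = 0.0000
Node d (S = 14): continuation = 1/1.08·[0.5846·0.0000 + 0.4154·5.2000] = 2.0000; exercise value = 1.0000 ≤ continuation, so V_d = 2.0000
Node 0 (S = 20): continuation = 1/1.08·[0.5846·0.0000 + 0.4154·2.0000] = 0.7692; exercise value = 0.0000 ≤ continuation, so V_0 = 0.7692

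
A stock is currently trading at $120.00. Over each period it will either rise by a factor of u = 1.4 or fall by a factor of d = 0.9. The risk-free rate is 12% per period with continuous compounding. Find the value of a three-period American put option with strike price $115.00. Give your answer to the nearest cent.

$4.16

Risk-neutral probability p = (e^0.12 − 0.9)/(1.4 − 0.9) = 0.2275/0.5000 = 0.4550
Terminal stock prices: S_uuu = 329.3, S_uud = 211.7, S_udd = 136.1, S_ddd = 87.48
Terminal payoffs (K − S): max(-214.3, 0) = 0, max(-96.68, 0) = 0, max(-21.08, 0) = 0, max(27.52, 0) = 27.52
Node uu (S = 235.2): continuation = e^(−0.12)·[0.4550·0.0000 + 0.5450·0.0000] = 0.0000; exercise value = 0.0000 ≤ continuation, so V_uu = 0.0000
Node ud (S = 151.2): continuation = e^(−0.12)·[0.4550·0.0000 + 0.5450·0.0000] = 0.0000; exercise value = 0.0000 ≤ continuation, so V_ud = 0.0000
Node dd (S = 97.2): continuation = e^(−0.12)·[0.4550·0.0000 + 0.5450·27.5200] = 13.3025; exercise value = 17.8000 > continuation, so V_dd = 17.8000 (exercise)
Node u (S = 168): continuation = e^(−0.12)·[0.4550·0.0000 + 0.5450·0.0000] = 0.0000; exercise value = 0.0000 ≤ continuation, so V_u = 0.0000
Node d (S = 108): continuation = e^(−0.12)·[0.4550·0.0000 + 0.5450·17.8000] = 8.6041; exercise value = 7.0000 ≤ continuation, so V_d = 8.6041
Node 0 (S = 120): continuation = e^(−0.12)·[0.4550·0.0000 + 0.5450·8.6041] = 4.1590; exercise value = 0.0000 ≤ continuation, so V_0 = 4.1590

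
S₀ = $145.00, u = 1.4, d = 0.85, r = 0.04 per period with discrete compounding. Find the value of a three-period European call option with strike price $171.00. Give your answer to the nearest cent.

$23.02

Risk-neutral probability p = (1 + 0.04 − 0.85)/(1.4 − 0.85) = 0.1900/0.5500 = 0.3455
Terminal stock prices: S_uuu = 397.9, S_uud = 241.6, S_udd = 146.7, S_ddd = 89.05
Terminal payoffs (S − K): max(226.9, 0) = 226.9, max(70.57, 0) = 70.57, max(-24.33, 0) = 0, max(-81.95, 0) = 0
Node uu (S = 284.2): V_uu = 1/1.04·[0.3455·226.8800 + 0.6545·70.5700] = 119.7769
Node ud (S = 172.5): V_ud = 1/1.04·[0.3455·70.5700 + 0.6545·0.0000] = 23.4411
Node dd (S = 104.8): V_dd = 1/1.04·[0.3455·0.0000 + 0.6545·0.0000] = 0.0000
Node u (S = 203): V_u = 1/1.04·[0.3455·119.7769 + 0.6545·23.4411] = 54.5392
Node d (S = 123.2): V_d = 1/1.04·[0.3455·23.4411 + 0.6545·0.0000] = 7.7864
Node 0 (S = 145): V_0 = 1/1.04·[0.3455·54.5392 + 0.6545·7.7864] = 23.0167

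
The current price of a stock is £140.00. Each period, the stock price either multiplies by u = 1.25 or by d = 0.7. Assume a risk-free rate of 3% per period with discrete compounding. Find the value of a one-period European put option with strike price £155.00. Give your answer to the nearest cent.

£22.14

Risk-neutral probability p = (1 + 0.03 − 0.7)/(1.25 − 0.7) = 0.3300/0.5500 = 0.6000
Terminal stock prices: S_u = 175, S_d = 98
Terminal payoffs (K − S): max(-20, 0) = 0, max(57, 0) = 57
Node 0 (S = 140): V_0 = 1/1.03·[0.6000·0.0000 + 0.4000·57.0000] = 22.1359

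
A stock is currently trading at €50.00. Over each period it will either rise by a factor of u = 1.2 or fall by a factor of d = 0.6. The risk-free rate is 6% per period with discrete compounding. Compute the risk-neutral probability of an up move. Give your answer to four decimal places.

p = 0.7667

Risk-neutral probability p = (1 + 0.06 − 0.6)/(1.2 − 0.6) = 0.4600/0.6000 = 0.7667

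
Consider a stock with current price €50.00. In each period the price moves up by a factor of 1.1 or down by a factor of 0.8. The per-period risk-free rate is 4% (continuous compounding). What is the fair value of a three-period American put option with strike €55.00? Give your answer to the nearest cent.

€5.20

Risk-neutral probability p = (e^0.04 − 0.8)/(1.1 − 0.8) = 0.2408/0.3000 = 0.8027
Terminal stock prices: S_uuu = 66.55, S_uud = 48.4, S_udd = 35.2, S_ddd = 25.6
Terminal payoffs (K − S): max(-11.55, 0) = 0, max(6.6, 0) = 6.6, max(19.8, 0) = 19.8, max(29.4, 0) = 29.4
Node uu (S = 60.5): continuation = e^(−0.04)·[0.8027·0.0000 + 0.1973·6.6000] = 1.2511; exercise value = 0.0000 ≤ continuation, so V_uu = 1.2511
Node ud (S = 44): continuation = e^(−0.04)·[0.8027·6.6000 + 0.1973·19.8000] = 8.8434; exercise value = 11.0000 > continuation, so V_ud = 11.0000 (exercise)
Node dd (S = 32): continuation = e^(−0.04)·[0.8027·19.8000 + 0.1973·29.4000] = 20.8434; exercise value = 23.0000 > continuation, so V_dd = 23.0000 (exercise)
Node u (S = 55): continuation = e^(−0.04)·[0.8027·1.2511 + 0.1973·11.0000] = 3.0501; exercise value = 0.0000 ≤ continuation, so V_u = 3.0501
Node d (S = 40): continuation = e^(−0.04)·[0.8027·11.0000 + 0.1973·23.0000] = 12.8434; exercise value = 15.0000 > continuation, so V_d = 15.0000 (exercise)
Node 0 (S = 50): continuation = e^(−0.04)·[0.8027·3.0501 + 0.1973·15.0000] = 5.1957; exercise value = 5.0000 ≤ continuation, so V_0 = 5.1957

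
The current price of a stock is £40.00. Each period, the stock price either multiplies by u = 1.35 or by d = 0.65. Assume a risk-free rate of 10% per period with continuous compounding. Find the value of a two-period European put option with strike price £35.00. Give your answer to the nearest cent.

£1.81

Risk-neutral probability p = (e^0.1 − 0.65)/(1.35 − 0.65) = 0.4552/0.7000 = 0.6502
Terminal stock prices: S_uu = 72.9, S_ud = 35.1, S_dd = 16.9
Terminal payoffs (K − S): max(-37.9, 0) = 0, max(-0.1, 0) = 0, max(18.1, 0) = 18.1
Node u (S = 54): V_u = e^(−0.1)·[0.6502·0.0000 + 0.3498·0.0000] = 0.0000
Node d (S = 26): V_d = e^(−0.1)·[0.6502·0.0000 + 0.3498·18.1000] = 5.7281
Node 0 (S = 40): V_0 = e^(−0.1)·[0.6502·0.0000 + 0.3498·5.7281] = 1.8128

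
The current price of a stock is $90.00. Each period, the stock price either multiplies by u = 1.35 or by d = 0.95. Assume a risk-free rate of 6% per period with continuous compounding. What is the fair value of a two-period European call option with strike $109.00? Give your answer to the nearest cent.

Risk-neutral probability p = (e^0.06 − 0.95)/(1.35 − 0.95) = 0.1118/0.4000 = 0.2796
Terminal stock prices: S_uu = 164, S_ud = 115.4, S_dd = 81.22
Terminal payoffs (S − K): max(55.03, 0) = 55.03, max(6.425, 0) = 6.425, max(-27.78, 0) = 0
Node u (S = 121.5): V_u = e^(−0.06)·[0.2796·55.0250 + 0.7204·6.4250] = 18.8477
Node d (S = 85.5): V_d = e^(−0.06)·[0.2796·6.4250 + 0.7204·0.0000] = 1.6918
Node 0 (S = 90): V_0 = e^(−0.06)·[0.2796·18.8477 + 0.7204·1.6918] = 6.1105

$6.11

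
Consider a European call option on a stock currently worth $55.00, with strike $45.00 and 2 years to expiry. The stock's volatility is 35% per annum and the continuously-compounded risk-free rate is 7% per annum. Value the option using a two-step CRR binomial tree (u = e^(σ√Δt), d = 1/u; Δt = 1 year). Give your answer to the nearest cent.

CRR parameters: u = e^(σ√Δt) = e^(0.35·√1) = 1.4191, d = 1/u = 0.7047
Per-period rate: rΔt = 0.07·1 = 0.07, so R = e^0.07 = 1.0725
Risk-neutral probability p = (e^0.07 − 0.7047)/(1.4191 − 0.7047) = 0.3678/0.7144 = 0.5149
Terminal stock prices: S_uu = 110.8, S_ud = 55, S_dd = 27.31
Terminal payoffs (S − K): max(65.76, 0) = 65.76, max(10, 0) = 10, max(-17.69, 0) = 0
Node u (S = 78.05): V_u = e^(−0.07)·[0.5149·65.7564 + 0.4851·10.0000] = 36.0910
Node d (S = 38.76): V_d = e^(−0.07)·[0.5149·10.0000 + 0.4851·0.0000] = 4.8007
Node 0 (S = 55): V_0 = e^(−0.07)·[0.5149·36.0910 + 0.4851·4.8007] = 19.4977

$19.50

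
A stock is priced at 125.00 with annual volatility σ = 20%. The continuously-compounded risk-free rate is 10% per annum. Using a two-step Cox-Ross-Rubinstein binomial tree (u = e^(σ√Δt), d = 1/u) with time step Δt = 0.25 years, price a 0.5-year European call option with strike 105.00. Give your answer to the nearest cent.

CRR parameters: u = e^(σ√Δt) = e^(0.2·√0.25) = 1.1052, d = 1/u = 0.9048
Per-period rate: rΔt = 0.1·0.25 = 0.025, so R = e^0.025 = 1.0253
Risk-neutral probability p = (e^0.025 − 0.9048)/(1.1052 − 0.9048) = 0.1205/0.2003 = 0.6014
Terminal stock prices: S_uu = 152.7, S_ud = 125, S_dd = 102.3
Terminal payoffs (S − K): max(47.68, 0) = 47.68, max(20, 0) = 20, max(-2.659, 0) = 0
Node u (S = 138.1): V_u = e^(−0.025)·[0.6014·47.6753 + 0.3986·20.0000] = 35.7388
Node d (S = 113.1): V_d = e^(−0.025)·[0.6014·20.0000 + 0.3986·0.0000] = 11.7307
Node 0 (S = 125): V_0 = e^(−0.025)·[0.6014·35.7388 + 0.3986·11.7307] = 25.5228

25.52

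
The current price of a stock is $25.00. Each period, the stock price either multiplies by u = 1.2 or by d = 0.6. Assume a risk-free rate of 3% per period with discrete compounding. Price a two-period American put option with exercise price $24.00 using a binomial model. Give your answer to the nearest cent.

$3.62

Risk-neutral probability p = (1 + 0.03 − 0.6)/(1.2 − 0.6) = 0.4300/0.6000 = 0.7167
Terminal stock prices: S_uu = 36, S_ud = 18, S_dd = 9
Terminal payoffs (K − S): max(-12, 0) = 0, max(6, 0) = 6, max(15, 0) = 15
Node u (S = 30): continuation = 1/1.03·[0.7167·0.0000 + 0.2833·6.0000] = 1.6505; exercise value = 0.0000 ≤ continuation, so V_u = 1.6505
Node d (S = 15): continuation = 1/1.03·[0.7167·6.0000 + 0.2833·15.0000] = 8.3010; exercise value = 9.0000 > continuation, so V_d = 9.0000 (exercise)
Node 0 (S = 25): continuation = 1/1.03·[0.7167·1.6505 + 0.2833·9.0000] = 3.6241; exercise value = 0.0000 ≤ continuation, so V_0 = 3.6241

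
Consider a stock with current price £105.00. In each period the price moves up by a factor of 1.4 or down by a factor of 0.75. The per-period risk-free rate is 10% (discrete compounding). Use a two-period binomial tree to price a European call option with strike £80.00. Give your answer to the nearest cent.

£42.57

Risk-neutral probability p = (1 + 0.1 − 0.75)/(1.4 − 0.75) = 0.3500/0.6500 = 0.5385
Terminal stock prices: S_uu = 205.8, S_ud = 110.2, S_dd = 59.06
Terminal payoffs (S − K): max(125.8, 0) = 125.8, max(30.25, 0) = 30.25, max(-20.94, 0) = 0
Node u (S = 147): V_u = 1/1.1·[0.5385·125.8000 + 0.4615·30.2500] = 74.2727
Node d (S = 78.75): V_d = 1/1.1·[0.5385·30.2500 + 0.4615·0.0000] = 14.8077
Node 0 (S = 105): V_0 = 1/1.1·[0.5385·74.2727 + 0.4615·14.8077] = 42.5703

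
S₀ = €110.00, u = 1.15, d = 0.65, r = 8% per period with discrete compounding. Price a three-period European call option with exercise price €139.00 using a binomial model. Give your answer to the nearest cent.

€14.29

Risk-neutral probability p = (1 + 0.08 − 0.65)/(1.15 − 0.65) = 0.4300/0.5000 = 0.8600
Terminal stock prices: S_uuu = 167.3, S_uud = 94.56, S_udd = 53.45, S_ddd = 30.21
Terminal payoffs (S − K): max(28.3, 0) = 28.3, max(-44.44, 0) = 0, max(-85.55, 0) = 0, max(-108.8, 0) = 0
Node uu (S = 145.5): V_uu = 1/1.08·[0.8600·28.2962 + 0.1400·0.0000] = 22.5322
Node ud (S = 82.22): V_ud = 1/1.08·[0.8600·0.0000 + 0.1400·0.0000] = 0.0000
Node dd (S = 46.48): V_dd = 1/1.08·[0.8600·0.0000 + 0.1400·0.0000] = 0.0000
Node u (S = 126.5): V_u = 1/1.08·[0.8600·22.5322 + 0.1400·0.0000] = 17.9423
Node d (S = 71.5): V_d = 1/1.08·[0.8600·0.0000 + 0.1400·0.0000] = 0.0000
Node 0 (S = 110): V_0 = 1/1.08·[0.8600·17.9423 + 0.1400·0.0000] = 14.2874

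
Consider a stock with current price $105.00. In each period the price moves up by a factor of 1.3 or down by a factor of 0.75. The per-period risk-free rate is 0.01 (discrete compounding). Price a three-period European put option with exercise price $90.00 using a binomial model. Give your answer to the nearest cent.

$11.56

Risk-neutral probability p = (1 + 0.01 − 0.75)/(1.3 − 0.75) = 0.2600/0.5500 = 0.4727
Terminal stock prices: S_uuu = 230.7, S_uud = 133.1, S_udd = 76.78, S_ddd = 44.3
Terminal payoffs (K − S): max(-140.7, 0) = 0, max(-43.09, 0) = 0, max(13.22, 0) = 13.22, max(45.7, 0) = 45.7
Node uu (S = 177.5): V_uu = 1/1.01·[0.4727·0.0000 + 0.5273·0.0000] = 0.0000
Node ud (S = 102.4): V_ud = 1/1.01·[0.4727·0.0000 + 0.5273·13.2188] = 6.9009
Node dd (S = 59.06): V_dd = 1/1.01·[0.4727·13.2188 + 0.5273·45.7031] = 30.0464
Node u (S = 136.5): V_u = 1/1.01·[0.4727·0.0000 + 0.5273·6.9009] = 3.6026
Node d (S = 78.75): V_d = 1/1.01·[0.4727·6.9009 + 0.5273·30.0464] = 18.9157
Node 0 (S = 105): V_0 = 1/1.01·[0.4727·3.6026 + 0.5273·18.9157] = 11.5612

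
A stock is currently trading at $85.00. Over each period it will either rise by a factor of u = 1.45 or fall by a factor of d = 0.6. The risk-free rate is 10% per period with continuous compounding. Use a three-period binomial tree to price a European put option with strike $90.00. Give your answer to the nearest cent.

$13.46

Risk-neutral probability p = (e^0.1 − 0.6)/(1.45 − 0.6) = 0.5052/0.8500 = 0.5943
Terminal stock prices: S_uuu = 259.1, S_uud = 107.2, S_udd = 44.37, S_ddd = 18.36
Terminal payoffs (K − S): max(-169.1, 0) = 0, max(-17.23, 0) = 0, max(45.63, 0) = 45.63, max(71.64, 0) = 71.64
Node uu (S = 178.7): V_uu = e^(−0.1)·[0.5943·0.0000 + 0.4057·0.0000] = 0.0000
Node ud (S = 73.95): V_ud = e^(−0.1)·[0.5943·0.0000 + 0.4057·45.6300] = 16.7497
Node dd (S = 30.6): V_dd = e^(−0.1)·[0.5943·45.6300 + 0.4057·71.6400] = 50.8354
Node u (S = 123.2): V_u = e^(−0.1)·[0.5943·0.0000 + 0.4057·16.7497] = 6.1484
Node d (S = 51): V_d = e^(−0.1)·[0.5943·16.7497 + 0.4057·50.8354] = 27.6678
Node 0 (S = 85): V_0 = e^(−0.1)·[0.5943·6.1484 + 0.4057·27.6678] = 13.4625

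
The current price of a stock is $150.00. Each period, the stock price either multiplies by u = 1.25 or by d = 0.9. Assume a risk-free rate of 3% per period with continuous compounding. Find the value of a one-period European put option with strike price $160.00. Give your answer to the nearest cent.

Risk-neutral probability p = (e^0.03 − 0.9)/(1.25 − 0.9) = 0.1305/0.3500 = 0.3727
Terminal stock prices: S_u = 187.5, S_d = 135
Terminal payoffs (K − S): max(-27.5, 0) = 0, max(25, 0) = 25
Node 0 (S = 150): V_0 = e^(−0.03)·[0.3727·0.0000 + 0.6273·25.0000] = 15.2184

$15.22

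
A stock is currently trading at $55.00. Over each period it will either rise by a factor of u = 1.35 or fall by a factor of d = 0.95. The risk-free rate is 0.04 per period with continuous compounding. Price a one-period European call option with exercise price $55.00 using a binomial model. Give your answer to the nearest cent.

$4.20

Risk-neutral probability p = (e^0.04 − 0.95)/(1.35 − 0.95) = 0.0908/0.4000 = 0.2270
Terminal stock prices: S_u = 74.25, S_d = 52.25
Terminal payoffs (S − K): max(19.25, 0) = 19.25, max(-2.75, 0) = 0
Node 0 (S = 55): V_0 = e^(−0.04)·[0.2270·19.2500 + 0.7730·0.0000] = 4.1989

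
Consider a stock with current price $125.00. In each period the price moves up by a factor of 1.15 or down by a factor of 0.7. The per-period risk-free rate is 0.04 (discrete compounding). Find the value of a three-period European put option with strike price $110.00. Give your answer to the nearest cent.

$5.64

Risk-neutral probability p = (1 + 0.04 − 0.7)/(1.15 − 0.7) = 0.3400/0.4500 = 0.7556
Terminal stock prices: S_uuu = 190.1, S_uud = 115.7, S_udd = 70.44, S_ddd = 42.87
Terminal payoffs (K − S): max(-80.11, 0) = 0, max(-5.719, 0) = 0, max(39.56, 0) = 39.56, max(67.12, 0) = 67.12
Node uu (S = 165.3): V_uu = 1/1.04·[0.7556·0.0000 + 0.2444·0.0000] = 0.0000
Node ud (S = 100.6): V_ud = 1/1.04·[0.7556·0.0000 + 0.2444·39.5625] = 9.2989
Node dd (S = 61.25): V_dd = 1/1.04·[0.7556·39.5625 + 0.2444·67.1250] = 44.5192
Node u (S = 143.8): V_u = 1/1.04·[0.7556·0.0000 + 0.2444·9.2989] = 2.1856
Node d (S = 87.5): V_d = 1/1.04·[0.7556·9.2989 + 0.2444·44.5192] = 17.2195
Node 0 (S = 125): V_0 = 1/1.04·[0.7556·2.1856 + 0.2444·17.2195] = 5.6352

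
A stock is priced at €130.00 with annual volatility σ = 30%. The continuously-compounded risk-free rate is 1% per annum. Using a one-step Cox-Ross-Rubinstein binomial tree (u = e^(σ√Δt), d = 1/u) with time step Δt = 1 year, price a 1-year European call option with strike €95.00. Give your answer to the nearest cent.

€35.95

CRR parameters: u = e^(σ√Δt) = e^(0.3·√1) = 1.3499, d = 1/u = 0.7408
Per-period rate: rΔt = 0.01·1 = 0.01, so R = e^0.01 = 1.0101
Risk-neutral probability p = (e^0.01 − 0.7408)/(1.3499 − 0.7408) = 0.2692/0.6090 = 0.4421
Terminal stock prices: S_u = 175.5, S_d = 96.31
Terminal payoffs (S − K): max(80.48, 0) = 80.48, max(1.306, 0) = 1.306
Node 0 (S = 130): V_0 = e^(−0.01)·[0.4421·80.4816 + 0.5579·1.3064] = 35.9453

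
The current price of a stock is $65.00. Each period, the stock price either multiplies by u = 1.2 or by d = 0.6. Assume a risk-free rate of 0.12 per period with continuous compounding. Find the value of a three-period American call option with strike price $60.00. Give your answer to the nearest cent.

$24.80

Risk-neutral probability p = (e^0.12 − 0.6)/(1.2 − 0.6) = 0.5275/0.6000 = 0.8792
Terminal stock prices: S_uuu = 112.3, S_uud = 56.16, S_udd = 28.08, S_ddd = 14.04
Terminal payoffs (S − K): max(52.32, 0) = 52.32, max(-3.84, 0) = 0, max(-31.92, 0) = 0, max(-45.96, 0) = 0
Node uu (S = 93.6): continuation = e^(−0.12)·[0.8792·52.3200 + 0.1208·0.0000] = 40.7963; exercise value = 33.6000 ≤ continuation, so V_uu = 40.7963
Node ud (S = 46.8): continuation = e^(−0.12)·[0.8792·0.0000 + 0.1208·0.0000] = 0.0000; exercise value = 0.0000 ≤ continuation, so V_ud = 0.0000
Node dd (S = 23.4): continuation = e^(−0.12)·[0.8792·0.0000 + 0.1208·0.0000] = 0.0000; exercise value = 0.0000 ≤ continuation, so V_dd = 0.0000
Node u (S = 78): continuation = e^(−0.12)·[0.8792·40.7963 + 0.1208·0.0000] = 31.8108; exercise value = 18.0000 ≤ continuation, so V_u = 31.8108
Node d (S = 39): continuation = e^(−0.12)·[0.8792·0.0000 + 0.1208·0.0000] = 0.0000; exercise value = 0.0000 ≤ continuation, so V_d = 0.0000
Node 0 (S = 65): continuation = e^(−0.12)·[0.8792·31.8108 + 0.1208·0.0000] = 24.8043; exercise value = 5.0000 ≤ continuation, so V_0 = 24.8043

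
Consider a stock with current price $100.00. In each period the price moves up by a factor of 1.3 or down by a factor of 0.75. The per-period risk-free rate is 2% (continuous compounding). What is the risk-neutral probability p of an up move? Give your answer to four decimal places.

Risk-neutral probability p = (e^0.02 − 0.75)/(1.3 − 0.75) = 0.2702/0.5500 = 0.4913

p = 0.4913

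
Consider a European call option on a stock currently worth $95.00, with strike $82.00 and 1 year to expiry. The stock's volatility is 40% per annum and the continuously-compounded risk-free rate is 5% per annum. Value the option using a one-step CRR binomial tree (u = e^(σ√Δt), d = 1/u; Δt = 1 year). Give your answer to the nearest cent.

CRR parameters: u = e^(σ√Δt) = e^(0.4·√1) = 1.4918, d = 1/u = 0.6703
Per-period rate: rΔt = 0.05·1 = 0.05, so R = e^0.05 = 1.0513
Risk-neutral probability p = (e^0.05 − 0.6703)/(1.4918 − 0.6703) = 0.3810/0.8215 = 0.4637
Terminal stock prices: S_u = 141.7, S_d = 63.68
Terminal payoffs (S − K): max(59.72, 0) = 59.72, max(-18.32, 0) = 0
Node 0 (S = 95): V_0 = e^(−0.05)·[0.4637·59.7233 + 0.5363·0.0000] = 26.3444

$26.34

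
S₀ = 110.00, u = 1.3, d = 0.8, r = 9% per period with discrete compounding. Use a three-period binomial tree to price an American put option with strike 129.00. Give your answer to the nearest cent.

Risk-neutral probability p = (1 + 0.09 − 0.8)/(1.3 − 0.8) = 0.2900/0.5000 = 0.5800
Terminal stock prices: S_uuu = 241.7, S_uud = 148.7, S_udd = 91.52, S_ddd = 56.32
Terminal payoffs (K − S): max(-112.7, 0) = 0, max(-19.72, 0) = 0, max(37.48, 0) = 37.48, max(72.68, 0) = 72.68
Node uu (S = 185.9): continuation = 1/1.09·[0.5800·0.0000 + 0.4200·0.0000] = 0.0000; exercise value = 0.0000 ≤ continuation, so V_uu = 0.0000
Node ud (S = 114.4): continuation = 1/1.09·[0.5800·0.0000 + 0.4200·37.4800] = 14.4418; exercise value = 14.6000 > continuation, so V_ud = 14.6000 (exercise)
Node dd (S = 70.4): continuation = 1/1.09·[0.5800·37.4800 + 0.4200·72.6800] = 47.9486; exercise value = 58.6000 > continuation, so V_dd = 58.6000 (exercise)
Node u (S = 143): continuation = 1/1.09·[0.5800·0.0000 + 0.4200·14.6000] = 5.6257; exercise value = 0.0000 ≤ continuation, so V_u = 5.6257
Node d (S = 88): continuation = 1/1.09·[0.5800·14.6000 + 0.4200·58.6000] = 30.3486; exercise value = 41.0000 > continuation, so V_d = 41.0000 (exercise)
Node 0 (S = 110): continuation = 1/1.09·[0.5800·5.6257 + 0.4200·41.0000] = 18.7917; exercise value = 19.0000 > continuation, so V_0 = 19.0000 (exercise)

19.00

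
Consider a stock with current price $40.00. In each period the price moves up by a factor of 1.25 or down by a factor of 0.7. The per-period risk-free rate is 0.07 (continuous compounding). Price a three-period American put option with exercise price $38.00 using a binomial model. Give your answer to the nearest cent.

Risk-neutral probability p = (e^0.07 − 0.7)/(1.25 − 0.7) = 0.3725/0.5500 = 0.6773
Terminal stock prices: S_uuu = 78.12, S_uud = 43.75, S_udd = 24.5, S_ddd = 13.72
Terminal payoffs (K − S): max(-40.12, 0) = 0, max(-5.75, 0) = 0, max(13.5, 0) = 13.5, max(24.28, 0) = 24.28
Node uu (S = 62.5): continuation = e^(−0.07)·[0.6773·0.0000 + 0.3227·0.0000] = 0.0000; exercise value = 0.0000 ≤ continuation, so V_uu = 0.0000
Node ud (S = 35): continuation = e^(−0.07)·[0.6773·0.0000 + 0.3227·13.5000] = 4.0621; exercise value = 3.0000 ≤ continuation, so V_ud = 4.0621
Node dd (S = 19.6): continuation = e^(−0.07)·[0.6773·13.5000 + 0.3227·24.2800] = 15.8310; exercise value = 18.4000 > continuation, so V_dd = 18.4000 (exercise)
Node u (S = 50): continuation = e^(−0.07)·[0.6773·0.0000 + 0.3227·4.0621] = 1.2223; exercise value = 0.0000 ≤ continuation, so V_u = 1.2223
Node d (S = 28): continuation = e^(−0.07)·[0.6773·4.0621 + 0.3227·18.4000] = 8.1017; exercise value = 10.0000 > continuation, so V_d = 10.0000 (exercise)
Node 0 (S = 40): continuation = e^(−0.07)·[0.6773·1.2223 + 0.3227·10.0000] = 3.7808; exercise value = 0.0000 ≤ continuation, so V_0 = 3.7808

$3.78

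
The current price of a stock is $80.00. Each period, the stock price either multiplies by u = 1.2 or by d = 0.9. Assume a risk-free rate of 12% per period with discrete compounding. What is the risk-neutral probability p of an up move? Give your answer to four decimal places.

Risk-neutral probability p = (1 + 0.12 − 0.9)/(1.2 − 0.9) = 0.2200/0.3000 = 0.7333

p = 0.7333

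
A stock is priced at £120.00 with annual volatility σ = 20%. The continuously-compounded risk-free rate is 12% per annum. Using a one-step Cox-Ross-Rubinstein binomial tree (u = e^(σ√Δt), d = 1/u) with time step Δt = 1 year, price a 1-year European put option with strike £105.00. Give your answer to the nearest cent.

£1.40

CRR parameters: u = e^(σ√Δt) = e^(0.2·√1) = 1.2214, d = 1/u = 0.8187
Per-period rate: rΔt = 0.12·1 = 0.12, so R = e^0.12 = 1.1275
Risk-neutral probability p = (e^0.12 − 0.8187)/(1.2214 − 0.8187) = 0.3088/0.4027 = 0.7668
Terminal stock prices: S_u = 146.6, S_d = 98.25
Terminal payoffs (K − S): max(-41.57, 0) = 0, max(6.752, 0) = 6.752
Node 0 (S = 120): V_0 = e^(−0.12)·[0.7668·0.0000 + 0.2332·6.7523] = 1.3966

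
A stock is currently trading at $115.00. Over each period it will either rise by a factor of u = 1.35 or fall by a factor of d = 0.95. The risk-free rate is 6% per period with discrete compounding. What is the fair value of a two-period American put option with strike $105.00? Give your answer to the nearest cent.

Risk-neutral probability p = (1 + 0.06 − 0.95)/(1.35 − 0.95) = 0.1100/0.4000 = 0.2750
Terminal stock prices: S_uu = 209.6, S_ud = 147.5, S_dd = 103.8
Terminal payoffs (K − S): max(-104.6, 0) = 0, max(-42.49, 0) = 0, max(1.213, 0) = 1.213
Node u (S = 155.2): continuation = 1/1.06·[0.2750·0.0000 + 0.7250·0.0000] = 0.0000; exercise value = 0.0000 ≤ continuation, so V_u = 0.0000
Node d (S = 109.2): continuation = 1/1.06·[0.2750·0.0000 + 0.7250·1.2125] = 0.8293; exercise value = 0.0000 ≤ continuation, so V_d = 0.8293
Node 0 (S = 115): continuation = 1/1.06·[0.2750·0.0000 + 0.7250·0.8293] = 0.5672; exercise value = 0.0000 ≤ continuation, so V_0 = 0.5672

$0.57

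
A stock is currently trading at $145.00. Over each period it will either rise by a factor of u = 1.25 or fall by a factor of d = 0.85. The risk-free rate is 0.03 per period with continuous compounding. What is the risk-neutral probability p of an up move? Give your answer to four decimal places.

p = 0.4511

Risk-neutral probability p = (e^0.03 − 0.85)/(1.25 − 0.85) = 0.1805/0.4000 = 0.4511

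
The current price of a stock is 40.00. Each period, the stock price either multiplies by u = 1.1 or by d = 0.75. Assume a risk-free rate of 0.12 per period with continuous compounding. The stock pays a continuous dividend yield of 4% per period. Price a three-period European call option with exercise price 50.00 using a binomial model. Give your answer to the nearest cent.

Per-period risk-free factor R = e^0.12 = 1.1275; dividend-adjusted growth = e^(0.12−0.04) = 1.0833.
Risk-neutral probability p = (1.0833 − 0.75)/(1.1 − 0.75) = 0.3333/0.3500 = 0.9522
Terminal stock prices: S_uuu = 53.24, S_uud = 36.3, S_udd = 24.75, S_ddd = 16.88
Terminal payoffs (S − K): max(3.24, 0) = 3.24, max(-13.7, 0) = 0, max(-25.25, 0) = 0, max(-33.12, 0) = 0
Node uu (S = 48.4): V_uu = e^(−0.12)·[0.9522·3.2400 + 0.0478·0.0000] = 2.7364
Node ud (S = 33): V_ud = e^(−0.12)·[0.9522·0.0000 + 0.0478·0.0000] = 0.0000
Node dd (S = 22.5): V_dd = e^(−0.12)·[0.9522·0.0000 + 0.0478·0.0000] = 0.0000
Node u (S = 44): V_u = e^(−0.12)·[0.9522·2.7364 + 0.0478·0.0000] = 2.3111
Node d (S = 30): V_d = e^(−0.12)·[0.9522·0.0000 + 0.0478·0.0000] = 0.0000
Node 0 (S = 40): V_0 = e^(−0.12)·[0.9522·2.3111 + 0.0478·0.0000] = 1.9519

1.95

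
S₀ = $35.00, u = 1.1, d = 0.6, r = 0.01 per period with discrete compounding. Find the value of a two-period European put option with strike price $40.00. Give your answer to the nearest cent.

Risk-neutral probability p = (1 + 0.01 − 0.6)/(1.1 − 0.6) = 0.4100/0.5000 = 0.8200
Terminal stock prices: S_uu = 42.35, S_ud = 23.1, S_dd = 12.6
Terminal payoffs (K − S): max(-2.35, 0) = 0, max(16.9, 0) = 16.9, max(27.4, 0) = 27.4
Node u (S = 38.5): V_u = 1/1.01·[0.8200·0.0000 + 0.1800·16.9000] = 3.0119
Node d (S = 21): V_d = 1/1.01·[0.8200·16.9000 + 0.1800·27.4000] = 18.6040
Node 0 (S = 35): V_0 = 1/1.01·[0.8200·3.0119 + 0.1800·18.6040] = 5.7608

$5.76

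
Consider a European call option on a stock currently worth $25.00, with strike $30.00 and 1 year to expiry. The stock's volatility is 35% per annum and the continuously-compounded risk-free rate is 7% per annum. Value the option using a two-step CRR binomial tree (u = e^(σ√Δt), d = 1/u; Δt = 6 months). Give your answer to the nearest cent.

CRR parameters: u = e^(σ√Δt) = e^(0.35·√0.5) = 1.2808, d = 1/u = 0.7808
Per-period rate: rΔt = 0.07·0.5 = 0.035, so R = e^0.035 = 1.0356
Risk-neutral probability p = (e^0.035 − 0.7808)/(1.2808 − 0.7808) = 0.2549/0.5000 = 0.5097
Terminal stock prices: S_uu = 41.01, S_ud = 25, S_dd = 15.24
Terminal payoffs (S − K): max(11.01, 0) = 11.01, max(-5, 0) = 0, max(-14.76, 0) = 0
Node u (S = 32.02): V_u = e^(−0.035)·[0.5097·11.0114 + 0.4903·0.0000] = 5.4192
Node d (S = 19.52): V_d = e^(−0.035)·[0.5097·0.0000 + 0.4903·0.0000] = 0.0000
Node 0 (S = 25): V_0 = e^(−0.035)·[0.5097·5.4192 + 0.4903·0.0000] = 2.6670

$2.67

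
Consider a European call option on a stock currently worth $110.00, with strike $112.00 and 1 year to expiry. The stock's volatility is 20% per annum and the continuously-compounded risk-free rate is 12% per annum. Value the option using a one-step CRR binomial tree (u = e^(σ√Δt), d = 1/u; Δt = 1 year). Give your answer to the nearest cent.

CRR parameters: u = e^(σ√Δt) = e^(0.2·√1) = 1.2214, d = 1/u = 0.8187
Per-period rate: rΔt = 0.12·1 = 0.12, so R = e^0.12 = 1.1275
Risk-neutral probability p = (e^0.12 − 0.8187)/(1.2214 − 0.8187) = 0.3088/0.4027 = 0.7668
Terminal stock prices: S_u = 134.4, S_d = 90.06
Terminal payoffs (S − K): max(22.35, 0) = 22.35, max(-21.94, 0) = 0
Node 0 (S = 110): V_0 = e^(−0.12)·[0.7668·22.3543 + 0.2332·0.0000] = 15.2028

$15.20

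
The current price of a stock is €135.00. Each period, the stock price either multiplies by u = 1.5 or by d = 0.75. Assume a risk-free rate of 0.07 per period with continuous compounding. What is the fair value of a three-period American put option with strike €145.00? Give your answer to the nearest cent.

€26.77

Risk-neutral probability p = (e^0.07 − 0.75)/(1.5 − 0.75) = 0.3225/0.7500 = 0.4300
Terminal stock prices: S_uuu = 455.6, S_uud = 227.8, S_udd = 113.9, S_ddd = 56.95
Terminal payoffs (K − S): max(-310.6, 0) = 0, max(-82.81, 0) = 0, max(31.09, 0) = 31.09, max(88.05, 0) = 88.05
Node uu (S = 303.8): continuation = e^(−0.07)·[0.4300·0.0000 + 0.5700·0.0000] = 0.0000; exercise value = 0.0000 ≤ continuation, so V_uu = 0.0000
Node ud (S = 151.9): continuation = e^(−0.07)·[0.4300·0.0000 + 0.5700·31.0938] = 16.5249; exercise value = 0.0000 ≤ continuation, so V_ud = 16.5249
Node dd (S = 75.94): continuation = e^(−0.07)·[0.4300·31.0938 + 0.5700·88.0469] = 59.2596; exercise value = 69.0625 > continuation, so V_dd = 69.0625 (exercise)
Node u (S = 202.5): continuation = e^(−0.07)·[0.4300·0.0000 + 0.5700·16.5249] = 8.7822; exercise value = 0.0000 ≤ continuation, so V_u = 8.7822
Node d (S = 101.2): continuation = e^(−0.07)·[0.4300·16.5249 + 0.5700·69.0625] = 43.3291; exercise value = 43.7500 > continuation, so V_d = 43.7500 (exercise)
Node 0 (S = 135): continuation = e^(−0.07)·[0.4300·8.7822 + 0.5700·43.7500] = 26.7723; exercise value = 10.0000 ≤ continuation, so V_0 = 26.7723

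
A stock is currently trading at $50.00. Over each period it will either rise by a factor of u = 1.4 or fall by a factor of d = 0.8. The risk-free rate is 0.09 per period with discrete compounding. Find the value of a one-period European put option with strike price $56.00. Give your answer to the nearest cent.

$7.58

Risk-neutral probability p = (1 + 0.09 − 0.8)/(1.4 − 0.8) = 0.2900/0.6000 = 0.4833
Terminal stock prices: S_u = 70, S_d = 40
Terminal payoffs (K − S): max(-14, 0) = 0, max(16, 0) = 16
Node 0 (S = 50): V_0 = 1/1.09·[0.4833·0.0000 + 0.5167·16.0000] = 7.5841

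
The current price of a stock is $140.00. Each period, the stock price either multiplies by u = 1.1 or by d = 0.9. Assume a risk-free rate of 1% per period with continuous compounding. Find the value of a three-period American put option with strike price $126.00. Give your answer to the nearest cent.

Risk-neutral probability p = (e^0.01 − 0.9)/(1.1 − 0.9) = 0.1101/0.2000 = 0.5503
Terminal stock prices: S_uuu = 186.3, S_uud = 152.5, S_udd = 124.7, S_ddd = 102.1
Terminal payoffs (K − S): max(-60.34, 0) = 0, max(-26.46, 0) = 0, max(1.26, 0) = 1.26, max(23.94, 0) = 23.94
Node uu (S = 169.4): continuation = e^(−0.01)·[0.5503·0.0000 + 0.4497·0.0000] = 0.0000; exercise value = 0.0000 ≤ continuation, so V_uu = 0.0000
Node ud (S = 138.6): continuation = e^(−0.01)·[0.5503·0.0000 + 0.4497·1.2600] = 0.5610; exercise value = 0.0000 ≤ continuation, so V_ud = 0.5610
Node dd (S = 113.4): continuation = e^(−0.01)·[0.5503·1.2600 + 0.4497·23.9400] = 11.3463; exercise value = 12.6000 > continuation, so V_dd = 12.6000 (exercise)
Node u (S = 154): continuation = e^(−0.01)·[0.5503·0.0000 + 0.4497·0.5610] = 0.2498; exercise value = 0.0000 ≤ continuation, so V_u = 0.2498
Node d (S = 126): continuation = e^(−0.01)·[0.5503·0.5610 + 0.4497·12.6000] = 5.9161; exercise value = 0.0000 ≤ continuation, so V_d = 5.9161
Node 0 (S = 140): continuation = e^(−0.01)·[0.5503·0.2498 + 0.4497·5.9161] = 2.7704; exercise value = 0.0000 ≤ continuation, so V_0 = 2.7704

$2.77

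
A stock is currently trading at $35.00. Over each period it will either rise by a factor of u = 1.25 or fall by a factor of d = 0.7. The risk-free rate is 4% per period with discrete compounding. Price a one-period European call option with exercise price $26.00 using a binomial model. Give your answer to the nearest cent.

$10.55

Risk-neutral probability p = (1 + 0.04 − 0.7)/(1.25 − 0.7) = 0.3400/0.5500 = 0.6182
Terminal stock prices: S_u = 43.75, S_d = 24.5
Terminal payoffs (S − K): max(17.75, 0) = 17.75, max(-1.5, 0) = 0
Node 0 (S = 35): V_0 = 1/1.04·[0.6182·17.7500 + 0.3818·0.0000] = 10.5507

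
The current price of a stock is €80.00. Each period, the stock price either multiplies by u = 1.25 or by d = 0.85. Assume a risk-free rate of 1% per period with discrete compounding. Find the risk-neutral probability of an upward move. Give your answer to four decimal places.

p = 0.4000

Risk-neutral probability p = (1 + 0.01 − 0.85)/(1.25 − 0.85) = 0.1600/0.4000 = 0.4000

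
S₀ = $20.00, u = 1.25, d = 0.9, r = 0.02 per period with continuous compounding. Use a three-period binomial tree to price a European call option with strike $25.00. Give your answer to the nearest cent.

$1.22

Risk-neutral probability p = (e^0.02 − 0.9)/(1.25 − 0.9) = 0.1202/0.3500 = 0.3434
Terminal stock prices: S_uuu = 39.06, S_uud = 28.12, S_udd = 20.25, S_ddd = 14.58
Terminal payoffs (S − K): max(14.06, 0) = 14.06, max(3.125, 0) = 3.125, max(-4.75, 0) = 0, max(-10.42, 0) = 0
Node uu (S = 31.25): V_uu = e^(−0.02)·[0.3434·14.0625 + 0.6566·3.1250] = 6.7450
Node ud (S = 22.5): V_ud = e^(−0.02)·[0.3434·3.1250 + 0.6566·0.0000] = 1.0520
Node dd (S = 16.2): V_dd = e^(−0.02)·[0.3434·0.0000 + 0.6566·0.0000] = 0.0000
Node u (S = 25): V_u = e^(−0.02)·[0.3434·6.7450 + 0.6566·1.0520] = 2.9476
Node d (S = 18): V_d = e^(−0.02)·[0.3434·1.0520 + 0.6566·0.0000] = 0.3541
Node 0 (S = 20): V_0 = e^(−0.02)·[0.3434·2.9476 + 0.6566·0.3541] = 1.2202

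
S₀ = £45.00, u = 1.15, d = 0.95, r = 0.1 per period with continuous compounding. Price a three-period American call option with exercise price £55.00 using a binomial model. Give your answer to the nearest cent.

£5.11

Risk-neutral probability p = (e^0.1 − 0.95)/(1.15 − 0.95) = 0.1552/0.2000 = 0.7759
Terminal stock prices: S_uuu = 68.44, S_uud = 56.54, S_udd = 46.7, S_ddd = 38.58
Terminal payoffs (S − K): max(13.44, 0) = 13.44, max(1.537, 0) = 1.537, max(-8.296, 0) = 0, max(-16.42, 0) = 0
Node uu (S = 59.51): continuation = e^(−0.1)·[0.7759·13.4394 + 0.2241·1.5369] = 9.7464; exercise value = 4.5125 ≤ continuation, so V_uu = 9.7464
Node ud (S = 49.16): continuation = e^(−0.1)·[0.7759·1.5369 + 0.2241·0.0000] = 1.0789; exercise value = 0.0000 ≤ continuation, so V_ud = 1.0789
Node dd (S = 40.61): continuation = e^(−0.1)·[0.7759·0.0000 + 0.2241·0.0000] = 0.0000; exercise value = 0.0000 ≤ continuation, so V_dd = 0.0000
Node u (S = 51.75): continuation = e^(−0.1)·[0.7759·9.7464 + 0.2241·1.0789] = 7.0610; exercise value = 0.0000 ≤ continuation, so V_u = 7.0610
Node d (S = 42.75): continuation = e^(−0.1)·[0.7759·1.0789 + 0.2241·0.0000] = 0.7574; exercise value = 0.0000 ≤ continuation, so V_d = 0.7574
Node 0 (S = 45): continuation = e^(−0.1)·[0.7759·7.0610 + 0.2241·0.7574] = 5.1106; exercise value = 0.0000 ≤ continuation, so V_0 = 5.1106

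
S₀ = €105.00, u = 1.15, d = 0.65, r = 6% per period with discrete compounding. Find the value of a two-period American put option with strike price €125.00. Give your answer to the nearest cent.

€20.00

Risk-neutral probability p = (1 + 0.06 − 0.65)/(1.15 − 0.65) = 0.4100/0.5000 = 0.8200
Terminal stock prices: S_uu = 138.9, S_ud = 78.49, S_dd = 44.36
Terminal payoffs (K − S): max(-13.86, 0) = 0, max(46.51, 0) = 46.51, max(80.64, 0) = 80.64
Node u (S = 120.7): continuation = 1/1.06·[0.8200·0.0000 + 0.1800·46.5125] = 7.8983; exercise value = 4.2500 ≤ continuation, so V_u = 7.8983
Node d (S = 68.25): continuation = 1/1.06·[0.8200·46.5125 + 0.1800·80.6375] = 49.6745; exercise value = 56.7500 > continuation, so V_d = 56.7500 (exercise)
Node 0 (S = 105): continuation = 1/1.06·[0.8200·7.8983 + 0.1800·56.7500] = 15.7468; exercise value = 20.0000 > continuation, so V_0 = 20.0000 (exercise)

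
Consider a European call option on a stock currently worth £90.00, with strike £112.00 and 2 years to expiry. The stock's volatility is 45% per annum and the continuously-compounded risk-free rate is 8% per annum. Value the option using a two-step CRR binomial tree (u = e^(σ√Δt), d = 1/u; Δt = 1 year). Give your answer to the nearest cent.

£21.37

CRR parameters: u = e^(σ√Δt) = e^(0.45·√1) = 1.5683, d = 1/u = 0.6376
Per-period rate: rΔt = 0.08·1 = 0.08, so R = e^0.08 = 1.0833
Risk-neutral probability p = (e^0.08 − 0.6376)/(1.5683 − 0.6376) = 0.4457/0.9307 = 0.4789
Terminal stock prices: S_uu = 221.4, S_ud = 90, S_dd = 36.59
Terminal payoffs (S − K): max(109.4, 0) = 109.4, max(-22, 0) = 0, max(-75.41, 0) = 0
Node u (S = 141.1): V_u = e^(−0.08)·[0.4789·109.3643 + 0.5211·0.0000] = 48.3429
Node d (S = 57.39): V_d = e^(−0.08)·[0.4789·0.0000 + 0.5211·0.0000] = 0.0000
Node 0 (S = 90): V_0 = e^(−0.08)·[0.4789·48.3429 + 0.5211·0.0000] = 21.3692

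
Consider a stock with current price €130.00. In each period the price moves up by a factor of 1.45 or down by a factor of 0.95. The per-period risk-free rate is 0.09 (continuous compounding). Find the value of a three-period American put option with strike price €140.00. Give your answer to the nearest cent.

€10.73

Risk-neutral probability p = (e^0.09 − 0.95)/(1.45 − 0.95) = 0.1442/0.5000 = 0.2883
Terminal stock prices: S_uuu = 396.3, S_uud = 259.7, S_udd = 170.1, S_ddd = 111.5
Terminal payoffs (K − S): max(-256.3, 0) = 0, max(-119.7, 0) = 0, max(-30.12, 0) = 0, max(28.54, 0) = 28.54
Node uu (S = 273.3): continuation = e^(−0.09)·[0.2883·0.0000 + 0.7117·0.0000] = 0.0000; exercise value = 0.0000 ≤ continuation, so V_uu = 0.0000
Node ud (S = 179.1): continuation = e^(−0.09)·[0.2883·0.0000 + 0.7117·0.0000] = 0.0000; exercise value = 0.0000 ≤ continuation, so V_ud = 0.0000
Node dd (S = 117.3): continuation = e^(−0.09)·[0.2883·0.0000 + 0.7117·28.5413] = 18.5632; exercise value = 22.6750 > continuation, so V_dd = 22.6750 (exercise)
Node u (S = 188.5): continuation = e^(−0.09)·[0.2883·0.0000 + 0.7117·0.0000] = 0.0000; exercise value = 0.0000 ≤ continuation, so V_u = 0.0000
Node d (S = 123.5): continuation = e^(−0.09)·[0.2883·0.0000 + 0.7117·22.6750] = 14.7478; exercise value = 16.5000 > continuation, so V_d = 16.5000 (exercise)
Node 0 (S = 130): continuation = e^(−0.09)·[0.2883·0.0000 + 0.7117·16.5000] = 10.7316; exercise value = 10.0000 ≤ continuation, so V_0 = 10.7316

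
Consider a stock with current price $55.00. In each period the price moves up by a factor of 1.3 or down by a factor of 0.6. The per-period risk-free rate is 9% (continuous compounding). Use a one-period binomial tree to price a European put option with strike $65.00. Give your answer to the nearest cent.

$8.60

Risk-neutral probability p = (e^0.09 − 0.6)/(1.3 − 0.6) = 0.4942/0.7000 = 0.7060
Terminal stock prices: S_u = 71.5, S_d = 33
Terminal payoffs (K − S): max(-6.5, 0) = 0, max(32, 0) = 32
Node 0 (S = 55): V_0 = e^(−0.09)·[0.7060·0.0000 + 0.2940·32.0000] = 8.5993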